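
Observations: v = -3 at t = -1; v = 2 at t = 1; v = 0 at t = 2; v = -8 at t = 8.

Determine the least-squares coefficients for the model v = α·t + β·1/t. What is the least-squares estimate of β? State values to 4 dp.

β = 3.6187

Forming MᵀM = [[70, 4]; [4, 145/64]] and Mᵀv = [-59, 4]ᵀ gives MᵀM·[α, β]ᵀ = Mᵀv.
Eliminating β: (145/64)·(row 1) − 4·(row 2) gives (4563/32)·α = (145/64)·(-59) − 4·4 = -9579/64, so α = -3193/3042.
Then β = (4 − 4·(-3193/3042))/(145/64) = 5504/1521.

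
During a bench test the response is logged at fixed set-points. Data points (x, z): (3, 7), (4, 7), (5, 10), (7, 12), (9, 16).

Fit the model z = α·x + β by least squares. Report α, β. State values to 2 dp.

α = 1.54, β = 1.76

The normal system MᵀM·[α, β]ᵀ = Mᵀz is [[180, 28]; [28, 5]]·[α, β]ᵀ = [327, 52]ᵀ.
det = 180·5 − 28² = 116.
α = (327·5 − 28·52)/116 = 179/116; β = (180·52 − 28·327)/116 = 51/29.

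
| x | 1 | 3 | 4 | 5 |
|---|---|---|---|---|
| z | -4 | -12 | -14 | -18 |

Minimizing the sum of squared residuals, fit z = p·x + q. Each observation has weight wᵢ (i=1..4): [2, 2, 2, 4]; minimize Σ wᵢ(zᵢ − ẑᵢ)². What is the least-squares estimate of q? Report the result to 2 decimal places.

q = -0.86

With design matrix A, AᵀWA = [[152, 36]; [36, 10]] and AᵀWz = [-552, -132]ᵀ.
Eliminating q: 10·(row 1) − 36·(row 2) gives 224·p = 10·(-552) − 36·(-132) = -768, so p = -24/7.
Then q = ((-132) − 36·(-24/7))/10 = -6/7.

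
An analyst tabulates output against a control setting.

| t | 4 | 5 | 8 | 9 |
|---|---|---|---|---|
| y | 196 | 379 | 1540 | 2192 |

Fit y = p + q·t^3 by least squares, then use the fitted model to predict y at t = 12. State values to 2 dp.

ŷ = 5189.94

With design matrix M, MᵀM = [[4, 1430]; [1430, 813306]] and Mᵀy = [4307, 2446367]ᵀ.
det = 4·813306 − 1430² = 1208324.
p = (4307·813306 − 1430·2446367)/1208324 = 88541/23237; q = (4·2446367 − 1430·4307)/1208324 = 1813229/604162.
At t = 12: ŷ = (88541/23237)·(1) + (1813229/604162)·(1728) = 1567780889/302081.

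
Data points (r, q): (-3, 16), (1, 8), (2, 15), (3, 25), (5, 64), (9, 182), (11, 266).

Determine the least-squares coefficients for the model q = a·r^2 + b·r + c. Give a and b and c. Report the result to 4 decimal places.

a = 2.0055, b = 1.8147, c = 3.4018

Setting ∂/∂a … = 0 gives: 22006·a + 2194·b + 250·c = 48965;  2194·a + 250·b + 28·c = 4949;  250·a + 28·b + 7·c = 576.
(Σr^2·r^2 = 22006, Σr^2·r = 2194, Σr^2 = 250, Σr·r = 250, Σr = 28, Σ1 = 7, Σr^2·q = 48965, Σr·q = 4949, Σq = 576.)
Row-reducing yields a = 55430/27639, b = 100315/55278, c = 94022/27639.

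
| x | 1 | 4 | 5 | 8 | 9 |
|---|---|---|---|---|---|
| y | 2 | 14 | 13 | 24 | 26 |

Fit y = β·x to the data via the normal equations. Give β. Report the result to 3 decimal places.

Compute the Gram sums: Σx·x = 187.
Right-hand side: Σx·y = 549.
So AᵀA·[β]ᵀ = Aᵀy: [[187]]·[β]ᵀ = [549]ᵀ.
β = 549/187 = 2.93583.

β = 2.936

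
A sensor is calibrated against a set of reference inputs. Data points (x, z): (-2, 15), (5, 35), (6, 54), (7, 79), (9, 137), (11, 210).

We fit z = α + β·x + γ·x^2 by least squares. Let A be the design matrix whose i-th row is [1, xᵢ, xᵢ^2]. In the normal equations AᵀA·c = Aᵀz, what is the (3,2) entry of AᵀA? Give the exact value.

Row 3 ↔ basis x^2, column 2 ↔ basis x, so (AᵀA)_{3,2} = Σᵢ (x^2)·(x) = (4)·(-2) + (25)·(5) + (36)·(6) + (49)·(7) + (81)·(9) + (121)·(11) = 2736.

2736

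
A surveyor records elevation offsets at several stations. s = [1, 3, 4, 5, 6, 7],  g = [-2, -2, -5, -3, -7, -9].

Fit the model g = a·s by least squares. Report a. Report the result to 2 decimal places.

AᵀA·[a]ᵀ = Aᵀg reads: 136·a = -148.
(Σs·s = 136, Σs·g = -148.)
a = (-148)/136 = -1.08824.

a = -1.09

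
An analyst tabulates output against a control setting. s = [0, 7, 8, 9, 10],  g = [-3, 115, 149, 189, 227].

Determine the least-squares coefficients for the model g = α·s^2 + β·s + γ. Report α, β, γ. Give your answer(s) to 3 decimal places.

Normal-equation sums: Σs^2·s^2 = 23058, Σs^2·s = 2584, Σs^2 = 294, Σs·s = 294, Σs = 34, Σ1 = 5.
For Aᵀg: Σs^2·g = 53180, Σs·g = 5968, Σg = 677.
Normal equations: [[23058, 2584, 294]; [2584, 294, 34]; [294, 34, 5]]·[α, β, γ]ᵀ = [53180, 5968, 677]ᵀ.
Row-reducing yields α = 52357/25519, β = 66875/25519, γ = -78069/25519.

α = 2.052, β = 2.621, γ = -3.059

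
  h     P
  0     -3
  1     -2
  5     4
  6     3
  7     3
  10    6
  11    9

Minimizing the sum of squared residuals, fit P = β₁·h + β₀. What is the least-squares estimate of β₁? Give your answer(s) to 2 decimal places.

Forming MᵀM = [[332, 40]; [40, 7]] and MᵀP = [216, 20]ᵀ gives MᵀM·[β₁, β₀]ᵀ = MᵀP.
Δ = 332·7 − 40² = 724.
β₁ = (216·7 − 40·20)/724 = 178/181; β₀ = (332·20 − 40·216)/724 = -500/181.

β₁ = 0.98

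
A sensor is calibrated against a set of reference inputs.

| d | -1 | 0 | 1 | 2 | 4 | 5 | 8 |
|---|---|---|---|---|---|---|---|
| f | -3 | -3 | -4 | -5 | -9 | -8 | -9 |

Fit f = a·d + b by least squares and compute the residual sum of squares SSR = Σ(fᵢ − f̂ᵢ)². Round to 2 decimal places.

The normal equations are: 111·a + 19·b = -159;  19·a + 7·b = -41.
Δ = 111·7 − 19² = 416.
a = ((-159)·7 − 19·(-41))/416 = -167/208; b = (111·(-41) − 19·(-159))/416 = -765/208.
Residuals: -1/8, 141/208, 25/52, 59/208, -439/208, -4/13, 229/208; SSR = 681/104.

SSR = 6.55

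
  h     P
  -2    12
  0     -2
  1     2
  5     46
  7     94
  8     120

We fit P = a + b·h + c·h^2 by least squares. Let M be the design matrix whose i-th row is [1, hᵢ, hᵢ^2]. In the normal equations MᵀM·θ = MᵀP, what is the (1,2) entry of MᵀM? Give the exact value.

Row 1 ↔ basis 1, column 2 ↔ basis h, so (MᵀM)_{1,2} = Σᵢ h = (1)·(-2) + (1)·(0) + (1)·(1) + (1)·(5) + (1)·(7) + (1)·(8) = 19.

19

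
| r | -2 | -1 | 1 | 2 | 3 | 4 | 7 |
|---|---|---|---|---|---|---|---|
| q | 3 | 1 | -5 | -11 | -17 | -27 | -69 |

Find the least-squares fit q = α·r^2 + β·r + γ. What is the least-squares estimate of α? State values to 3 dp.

Setting ∂/∂α … = 0 gives: 2772·α + 434·β + 84·γ = -4002;  434·α + 84·β + 14·γ = -676;  84·α + 14·β + 7·γ = -125.
Inverting the 3×3 Gram matrix, [α, β, γ]ᵀ = [-87/91, -279/91, -23/91]ᵀ.

α = -0.956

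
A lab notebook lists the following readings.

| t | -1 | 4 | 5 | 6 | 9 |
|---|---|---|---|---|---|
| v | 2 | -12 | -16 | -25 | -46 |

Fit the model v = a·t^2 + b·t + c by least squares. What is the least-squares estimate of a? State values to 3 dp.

The normal system XᵀX·[a, b, c]ᵀ = Xᵀv is [[8739, 1133, 159]; [1133, 159, 23]; [159, 23, 5]]·[a, b, c]ᵀ = [-5216, -694, -97]ᵀ.
Row-reducing yields a = -34685/86606, b = -141569/86606, c = 37022/43303.

a = -0.400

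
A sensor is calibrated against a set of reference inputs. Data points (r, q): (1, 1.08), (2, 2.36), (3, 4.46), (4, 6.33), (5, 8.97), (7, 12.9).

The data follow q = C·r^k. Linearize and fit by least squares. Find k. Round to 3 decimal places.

With ln qᵢ as the transformed response and ln rᵢ as the regressor:
XᵀX = [[9.9861, 6.7334]; [6.7334, 6]], rhs = [13.3030, 9.0272]ᵀ  (here Σln r = 6.7334, Σ(ln r)² = 9.9861, Σln q = 9.0272, Σln r·ln q = 13.3030).
Δ = 9.9861·6 − (6.7334)² = 14.5777; k = (13.3030·6 − 6.7334·9.0272)/14.5777 = 1.30570, ln C = (9.9861·9.0272 − 6.7334·13.3030)/14.5777 = 0.03924.

k = 1.306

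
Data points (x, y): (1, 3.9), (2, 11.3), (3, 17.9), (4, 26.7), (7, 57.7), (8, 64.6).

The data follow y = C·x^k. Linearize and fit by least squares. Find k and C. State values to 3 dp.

k = 1.347, C = 4.107

Taking logs, ln y = k·ln x + ln C, so regress ln y on ln x.
XᵀX = [[11.7199, 7.2034]; [7.2034, 6]], rhs = [25.9623, 18.1787]ᵀ  (here Σln x = 7.2034, Σ(ln x)² = 11.7199, Σln y = 18.1787, Σln x·ln y = 25.9623).
Δ = 11.7199·6 − (7.2034)² = 18.4301; k = (25.9623·6 − 7.2034·18.1787)/18.4301 = 1.34698, ln C = (11.7199·18.1787 − 7.2034·25.9623)/18.4301 = 1.41265, so C = exp(1.41265) = 4.10683.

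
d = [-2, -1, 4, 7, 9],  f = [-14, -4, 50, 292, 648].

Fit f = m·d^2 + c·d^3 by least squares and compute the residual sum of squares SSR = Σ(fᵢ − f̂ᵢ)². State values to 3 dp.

Sums needed: Σd^2·d^2 = 9235, Σd^2·d^3 = 76847, Σd^3·d^3 = 653251.
For Aᵀf: Σd^2·f = 67536, Σd^3·f = 575864.
Δ = 9235·653251 − 76847² = 127311576.
m = (67536·653251 − 76847·575864)/127311576 = -16932659/15913947; c = (9235·575864 − 76847·67536)/127311576 = 16020631/15913947.
Residuals: -26899574/15913947, -10234166/5304649, 5899930/2273421, -2643374/2273421, 1581012/5304649; SSR = 234810400/15913947.

SSR = 14.755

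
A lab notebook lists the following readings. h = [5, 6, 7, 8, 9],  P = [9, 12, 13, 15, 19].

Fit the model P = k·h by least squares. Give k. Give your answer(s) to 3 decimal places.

k = 1.957

Normal-equation sums: Σh·h = 255.
Moment sums: Σh·P = 499.
So AᵀA·[k]ᵀ = AᵀP: [[255]]·[k]ᵀ = [499]ᵀ.
k = 499/255 = 1.95686.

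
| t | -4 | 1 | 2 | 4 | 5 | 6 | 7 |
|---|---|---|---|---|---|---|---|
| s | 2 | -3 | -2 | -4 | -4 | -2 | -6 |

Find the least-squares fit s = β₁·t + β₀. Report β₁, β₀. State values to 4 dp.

β₁ = -0.5714, β₀ = -1.0000

Compute the Gram sums: Σt·t = 147, Σt = 21, Σ1 = 7.
Right-hand side: Σt·s = -105, Σs = -19.
MᵀM·[β₁, β₀]ᵀ = Mᵀs becomes [[147, 21]; [21, 7]]·[β₁, β₀]ᵀ = [-105, -19]ᵀ.
Determinant 147·7 − 21² = 588.
β₁ = ((-105)·7 − 21·(-19))/588 = -4/7; β₀ = (147·(-19) − 21·(-105))/588 = -1.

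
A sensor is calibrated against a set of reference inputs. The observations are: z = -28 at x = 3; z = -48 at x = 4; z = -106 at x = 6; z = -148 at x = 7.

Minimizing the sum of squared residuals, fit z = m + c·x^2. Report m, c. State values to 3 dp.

Forming AᵀA = [[4, 110]; [110, 4034]] and Aᵀz = [-330, -12088]ᵀ gives AᵀA·[m, c]ᵀ = Aᵀz.
Δ = 4·4034 − 110² = 4036.
m = ((-330)·4034 − 110·(-12088))/4036 = -385/1009; c = (4·(-12088) − 110·(-330))/4036 = -3013/1009.

m = -0.382, c = -2.986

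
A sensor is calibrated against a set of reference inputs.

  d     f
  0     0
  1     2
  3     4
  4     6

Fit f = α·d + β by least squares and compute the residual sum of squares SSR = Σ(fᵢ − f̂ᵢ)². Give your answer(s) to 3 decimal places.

SSR = 0.400

Forming MᵀM = [[26, 8]; [8, 4]] and Mᵀf = [38, 12]ᵀ gives MᵀM·[α, β]ᵀ = Mᵀf.
Eliminating β: 4·(row 1) − 8·(row 2) gives 40·α = 4·38 − 8·12 = 56, so α = 7/5.
Then β = (12 − 8·(7/5))/4 = 1/5.
Residuals: -1/5, 2/5, -2/5, 1/5; SSR = 2/5.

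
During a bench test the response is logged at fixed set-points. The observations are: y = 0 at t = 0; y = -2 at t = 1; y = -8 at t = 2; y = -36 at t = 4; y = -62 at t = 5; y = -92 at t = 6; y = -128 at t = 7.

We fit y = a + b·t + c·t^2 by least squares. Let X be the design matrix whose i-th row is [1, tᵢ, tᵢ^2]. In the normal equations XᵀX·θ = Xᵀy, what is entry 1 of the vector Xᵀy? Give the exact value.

Entry 1 ↔ basis 1, so (Xᵀy)_{1} = Σᵢ yᵢ = (1)·(0) + (1)·(-2) + (1)·(-8) + (1)·(-36) + (1)·(-62) + (1)·(-92) + (1)·(-128) = -328.

-328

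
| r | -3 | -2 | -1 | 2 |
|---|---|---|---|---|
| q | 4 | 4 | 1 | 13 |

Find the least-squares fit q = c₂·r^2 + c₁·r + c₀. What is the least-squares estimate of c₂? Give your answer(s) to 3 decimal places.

c₂ = 0.978

Sums needed: Σr^2·r^2 = 114, Σr^2·r = -28, Σr^2 = 18, Σr·r = 18, Σr = -4, Σ1 = 4.
Moment sums: Σr^2·q = 105, Σr·q = 5, Σq = 22.
AᵀA·[c₂, c₁, c₀]ᵀ = Aᵀq becomes [[114, -28, 18]; [-28, 18, -4]; [18, -4, 4]]·[c₂, c₁, c₀]ᵀ = [105, 5, 22]ᵀ.
Row-reducing yields c₂ = 177/181, c₁ = 951/362, c₀ = 1349/362.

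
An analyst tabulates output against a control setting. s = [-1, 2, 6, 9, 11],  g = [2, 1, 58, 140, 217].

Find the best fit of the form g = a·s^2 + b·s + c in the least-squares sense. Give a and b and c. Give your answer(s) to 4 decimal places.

a = 2.0013, b = -2.1094, c = -2.2710

Normal-equation sums: Σs^2·s^2 = 22515, Σs^2·s = 2283, Σs^2 = 243, Σs·s = 243, Σs = 27, Σ1 = 5.
For Aᵀg: Σs^2·g = 39691, Σs·g = 3995, Σg = 418.
AᵀA·[a, b, c]ᵀ = Aᵀg becomes [[22515, 2283, 243]; [2283, 243, 27]; [243, 27, 5]]·[a, b, c]ᵀ = [39691, 3995, 418]ᵀ.
Row-reducing yields a = 1573/786, b = -829/393, c = -595/262.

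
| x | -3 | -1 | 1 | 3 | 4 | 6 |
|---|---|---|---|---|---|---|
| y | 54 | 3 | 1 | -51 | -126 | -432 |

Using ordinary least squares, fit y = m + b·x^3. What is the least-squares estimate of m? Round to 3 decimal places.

m = 1.749

From the data, Σ1 = 6, Σx^3 = 280, Σx^3·x^3 = 52212.
For Mᵀy: Σy = -551, Σx^3·y = -104213.
det = 6·52212 − 280² = 234872.
m = ((-551)·52212 − 280·(-104213))/234872 = 9337/5338; b = (6·(-104213) − 280·(-551))/234872 = -21409/10676.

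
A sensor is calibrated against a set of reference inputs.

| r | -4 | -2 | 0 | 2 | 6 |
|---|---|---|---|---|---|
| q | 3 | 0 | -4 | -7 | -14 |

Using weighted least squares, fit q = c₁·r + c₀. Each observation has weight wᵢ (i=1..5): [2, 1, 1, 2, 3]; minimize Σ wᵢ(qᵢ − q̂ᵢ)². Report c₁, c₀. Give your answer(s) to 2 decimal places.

From the data, Σwᵢ·r·r = 152, Σwᵢ·r = 12, Σwᵢ·1 = 9.
And Σwᵢ·r·q = -304, Σwᵢ·q = -54.
AᵀWA·[c₁, c₀]ᵀ = AᵀWq becomes [[152, 12]; [12, 9]]·[c₁, c₀]ᵀ = [-304, -54]ᵀ.
Eliminating c₀: 9·(row 1) − 12·(row 2) gives 1224·c₁ = 9·(-304) − 12·(-54) = -2088, so c₁ = -29/17.
Then c₀ = ((-54) − 12·(-29/17))/9 = -190/51.

c₁ = -1.71, c₀ = -3.73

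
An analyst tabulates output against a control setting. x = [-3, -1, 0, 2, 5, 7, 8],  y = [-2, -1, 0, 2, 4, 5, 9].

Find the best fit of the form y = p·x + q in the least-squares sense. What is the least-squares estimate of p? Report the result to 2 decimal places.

p = 0.89

Entries of AᵀA: Σx·x = 152, Σx = 18, Σ1 = 7.
And Σx·y = 138, Σy = 17.
So AᵀA·[p, q]ᵀ = Aᵀy: [[152, 18]; [18, 7]]·[p, q]ᵀ = [138, 17]ᵀ.
det = 152·7 − 18² = 740.
p = (138·7 − 18·17)/740 = 33/37; q = (152·17 − 18·138)/740 = 5/37.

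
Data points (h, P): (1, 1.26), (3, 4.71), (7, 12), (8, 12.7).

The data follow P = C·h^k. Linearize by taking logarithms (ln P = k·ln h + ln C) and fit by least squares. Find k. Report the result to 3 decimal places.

Taking logs, ln P = k·ln h + ln C, so regress ln P on ln h.
Over the data: Σln h = 5.1240, Σ(ln h)² = 9.3176, Σln P = 6.8073, Σln h·ln P = 11.8230.
Normal system: [[9.3176, 5.1240]; [5.1240, 4]]·[k, ln C]ᵀ = [11.8230, 6.8073]ᵀ.
Δ = 9.3176·4 − (5.1240)² = 11.0154; k = (11.8230·4 − 5.1240·6.8073)/11.0154 = 1.12676, ln C = (9.3176·6.8073 − 5.1240·11.8230)/11.0154 = 0.25845.

k = 1.127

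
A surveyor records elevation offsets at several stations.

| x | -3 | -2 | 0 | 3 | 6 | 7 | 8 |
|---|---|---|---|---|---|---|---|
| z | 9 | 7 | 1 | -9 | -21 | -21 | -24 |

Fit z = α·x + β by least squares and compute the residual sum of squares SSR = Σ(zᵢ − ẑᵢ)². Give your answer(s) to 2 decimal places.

SSR = 8.36

The normal system MᵀM·[α, β]ᵀ = Mᵀz is [[171, 19]; [19, 7]]·[α, β]ᵀ = [-533, -58]ᵀ.
det = 171·7 − 19² = 836.
α = ((-533)·7 − 19·(-58))/836 = -239/76; β = (171·(-58) − 19·(-533))/836 = 1/4.
Residuals: -13/19, 35/76, 3/4, 7/38, -181/76, 29/38, 69/76; SSR = 635/76.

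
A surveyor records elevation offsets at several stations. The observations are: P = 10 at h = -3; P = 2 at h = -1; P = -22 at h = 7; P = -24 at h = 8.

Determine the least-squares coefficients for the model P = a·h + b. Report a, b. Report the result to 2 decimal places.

a = -3.07, b = -0.06

From the data, Σh·h = 123, Σh = 11, Σ1 = 4.
Moment sums: Σh·P = -378, ΣP = -34.
Δ = 123·4 − 11² = 371.
a = ((-378)·4 − 11·(-34))/371 = -1138/371; b = (123·(-34) − 11·(-378))/371 = -24/371.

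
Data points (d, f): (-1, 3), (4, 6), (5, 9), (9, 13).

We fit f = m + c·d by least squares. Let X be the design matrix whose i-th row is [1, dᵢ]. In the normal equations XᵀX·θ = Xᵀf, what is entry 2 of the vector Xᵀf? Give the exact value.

183

Entry 2 ↔ basis d, so (Xᵀf)_{2} = Σᵢ (d)·fᵢ = (-1)·(3) + (4)·(6) + (5)·(9) + (9)·(13) = 183.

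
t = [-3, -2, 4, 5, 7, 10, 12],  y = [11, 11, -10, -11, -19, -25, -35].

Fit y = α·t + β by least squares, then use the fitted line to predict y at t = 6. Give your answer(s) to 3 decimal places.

ŷ = -15.074

Setting ∂/∂α … = 0 gives: 347·α + 33·β = -953;  33·α + 7·β = -78.
(Σt·t = 347, Σt = 33, Σ1 = 7, Σt·y = -953, Σy = -78.)
Eliminating β: 7·(row 1) − 33·(row 2) gives 1340·α = 7·(-953) − 33·(-78) = -4097, so α = -4097/1340.
Then β = ((-78) − 33·(-4097/1340))/7 = 4383/1340.
At t = 6: ŷ = (-4097/1340)·(6) + (4383/1340)·(1) = -20199/1340.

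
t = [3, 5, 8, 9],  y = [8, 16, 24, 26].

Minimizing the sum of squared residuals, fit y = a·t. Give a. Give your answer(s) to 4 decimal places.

Forming XᵀX = [[179]] and Xᵀy = [530]ᵀ gives XᵀX·[a]ᵀ = Xᵀy.
Hence a = 530 / 179 ≈ 2.96089.

a = 2.9609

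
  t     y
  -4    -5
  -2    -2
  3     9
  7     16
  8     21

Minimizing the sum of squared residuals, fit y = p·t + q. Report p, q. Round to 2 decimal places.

With design matrix X, XᵀX = [[142, 12]; [12, 5]] and Xᵀy = [331, 39]ᵀ.
Δ = 142·5 − 12² = 566.
p = (331·5 − 12·39)/566 = 1187/566; q = (142·39 − 12·331)/566 = 783/283.

p = 2.10, q = 2.77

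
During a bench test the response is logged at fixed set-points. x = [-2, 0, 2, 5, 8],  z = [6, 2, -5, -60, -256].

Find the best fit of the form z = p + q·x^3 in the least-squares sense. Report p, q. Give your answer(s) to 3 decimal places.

Sums needed: Σ1 = 5, Σx^3 = 637, Σx^3·x^3 = 277897.
Right-hand side: Σz = -313, Σx^3·z = -138660.
So AᵀA·[p, q]ᵀ = Aᵀz: [[5, 637]; [637, 277897]]·[p, q]ᵀ = [-313, -138660]ᵀ.
Eliminating q: 277897·(row 1) − 637·(row 2) gives 983716·p = 277897·(-313) − 637·(-138660) = 1344659, so p = 1344659/983716.
Then q = ((-138660) − 637·(1344659/983716))/277897 = -493919/983716.

p = 1.367, q = -0.502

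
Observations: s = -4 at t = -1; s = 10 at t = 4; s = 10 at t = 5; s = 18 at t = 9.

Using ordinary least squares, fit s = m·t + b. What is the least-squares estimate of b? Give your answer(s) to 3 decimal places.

Normal-equation sums: Σt·t = 123, Σt = 17, Σ1 = 4.
Right-hand side: Σt·s = 256, Σs = 34.
Normal equations: [[123, 17]; [17, 4]]·[m, b]ᵀ = [256, 34]ᵀ.
Eliminating b: 4·(row 1) − 17·(row 2) gives 203·m = 4·256 − 17·34 = 446, so m = 446/203.
Then b = (34 − 17·(446/203))/4 = -170/203.

b = -0.837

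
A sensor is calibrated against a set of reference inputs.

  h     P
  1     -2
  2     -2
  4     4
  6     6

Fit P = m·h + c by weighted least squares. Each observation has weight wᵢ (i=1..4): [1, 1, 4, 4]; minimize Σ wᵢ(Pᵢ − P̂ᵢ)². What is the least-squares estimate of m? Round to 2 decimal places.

m = 1.68

From the data, Σwᵢ·h·h = 213, Σwᵢ·h = 43, Σwᵢ·1 = 10.
For XᵀWP: Σwᵢ·h·P = 202, Σwᵢ·P = 36.
Normal equations: [[213, 43]; [43, 10]]·[m, c]ᵀ = [202, 36]ᵀ.
Determinant 213·10 − 43² = 281.
m = (202·10 − 43·36)/281 = 472/281; c = (213·36 − 43·202)/281 = -1018/281.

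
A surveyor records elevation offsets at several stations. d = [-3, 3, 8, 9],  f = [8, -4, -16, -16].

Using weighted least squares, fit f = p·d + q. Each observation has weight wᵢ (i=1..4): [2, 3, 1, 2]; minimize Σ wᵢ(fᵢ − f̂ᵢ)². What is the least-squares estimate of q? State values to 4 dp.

The normal system MᵀWM·[p, q]ᵀ = MᵀWf is [[271, 29]; [29, 8]]·[p, q]ᵀ = [-500, -44]ᵀ.
Δ = 271·8 − 29² = 1327.
p = ((-500)·8 − 29·(-44))/1327 = -2724/1327; q = (271·(-44) − 29·(-500))/1327 = 2576/1327.

q = 1.9412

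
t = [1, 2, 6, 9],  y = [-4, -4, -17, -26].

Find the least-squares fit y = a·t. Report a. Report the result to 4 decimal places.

With design matrix M, MᵀM = [[122]] and Mᵀy = [-348]ᵀ.
Hence a = -348 / 122 ≈ -2.85246.

a = -2.8525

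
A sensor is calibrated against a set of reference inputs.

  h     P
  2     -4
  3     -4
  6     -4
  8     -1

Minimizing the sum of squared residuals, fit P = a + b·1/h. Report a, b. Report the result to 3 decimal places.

a = -1.754, b = -5.320

Forming MᵀM = [[4, 9/8]; [9/8, 233/576]] and MᵀP = [-13, -33/8]ᵀ gives MᵀM·[a, b]ᵀ = MᵀP.
det = 4·(233/576) − (9/8)² = 203/576.
a = ((-13)·(233/576) − (9/8)·(-33/8))/(203/576) = -356/203; b = (4·(-33/8) − (9/8)·(-13))/(203/576) = -1080/203.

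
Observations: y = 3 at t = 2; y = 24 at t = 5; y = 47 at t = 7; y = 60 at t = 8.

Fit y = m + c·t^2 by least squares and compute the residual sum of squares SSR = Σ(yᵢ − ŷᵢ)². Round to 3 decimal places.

SSR = 1.326

AᵀA·[m, c]ᵀ = Aᵀy reads: 4·m + 142·c = 134;  142·m + 7138·c = 6755.
(Σ1 = 4, Σt^2 = 142, Σt^2·t^2 = 7138, Σy = 134, Σt^2·y = 6755.)
det = 4·7138 − 142² = 8388.
m = (134·7138 − 142·6755)/8388 = -151/466; c = (4·6755 − 142·134)/8388 = 222/233.
Residuals: -227/466, 235/466, 297/466, -305/466; SSR = 309/233.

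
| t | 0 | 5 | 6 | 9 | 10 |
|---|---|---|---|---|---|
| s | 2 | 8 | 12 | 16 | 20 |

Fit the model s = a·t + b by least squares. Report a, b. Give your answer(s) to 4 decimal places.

a = 1.7419, b = 1.1484

Compute the Gram sums: Σt·t = 242, Σt = 30, Σ1 = 5.
Moment sums: Σt·s = 456, Σs = 58.
Eliminating b: 5·(row 1) − 30·(row 2) gives 310·a = 5·456 − 30·58 = 540, so a = 54/31.
Then b = (58 − 30·(54/31))/5 = 178/155.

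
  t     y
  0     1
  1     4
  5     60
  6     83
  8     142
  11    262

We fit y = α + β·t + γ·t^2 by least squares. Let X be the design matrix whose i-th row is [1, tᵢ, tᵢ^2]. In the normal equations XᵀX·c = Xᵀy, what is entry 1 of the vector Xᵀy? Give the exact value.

Entry 1 ↔ basis 1, so (Xᵀy)_{1} = Σᵢ yᵢ = (1)·(1) + (1)·(4) + (1)·(60) + (1)·(83) + (1)·(142) + (1)·(262) = 552.

552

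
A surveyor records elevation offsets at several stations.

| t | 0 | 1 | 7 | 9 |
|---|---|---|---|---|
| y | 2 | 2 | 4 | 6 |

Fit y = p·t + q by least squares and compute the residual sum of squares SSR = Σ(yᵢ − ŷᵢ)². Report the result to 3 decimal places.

Compute the Gram sums: Σt·t = 131, Σt = 17, Σ1 = 4.
Right-hand side: Σt·y = 84, Σy = 14.
Normal equations: [[131, 17]; [17, 4]]·[p, q]ᵀ = [84, 14]ᵀ.
Δ = 131·4 − 17² = 235.
p = (84·4 − 17·14)/235 = 98/235; q = (131·14 − 17·84)/235 = 406/235.
Residuals: 64/235, -34/235, -152/235, 122/235; SSR = 184/235.

SSR = 0.783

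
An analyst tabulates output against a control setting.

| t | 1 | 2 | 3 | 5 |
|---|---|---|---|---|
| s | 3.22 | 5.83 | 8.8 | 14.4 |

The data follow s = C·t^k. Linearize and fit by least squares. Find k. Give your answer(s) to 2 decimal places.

k = 0.93

Taking logs, ln s = k·ln t + ln C, so regress ln s on ln t.
Σln t = 3.4012, Σ(ln t)² = 4.2777, Σln s = 7.7744, Σln t·ln s = 7.9040.
Equations: 4.2777·k + 3.4012·ln C = 7.9040;  3.4012·k + 4·ln C = 7.7744.
Slope k = (n·Σln t·ln s − Σln t·Σln s)/(n·Σ(ln t)² − (Σln t)²) = (4·7.9040 − 3.4012·7.7744)/5.5426 = 0.93344; ln C = (Σln s − k·Σln t)/n = 1.14989.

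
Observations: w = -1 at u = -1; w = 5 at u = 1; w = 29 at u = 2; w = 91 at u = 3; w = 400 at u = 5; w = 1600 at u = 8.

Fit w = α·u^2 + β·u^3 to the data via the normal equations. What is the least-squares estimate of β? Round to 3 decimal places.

The normal equations are: 4820·α + 36168·β = 113339;  36168·α + 278564·β = 871895.
Determinant 4820·278564 − 36168² = 34554256.
α = (113339·278564 − 36168·871895)/34554256 = 851519/785324; β = (4820·871895 − 36168·113339)/34554256 = 25822237/8638564.

β = 2.989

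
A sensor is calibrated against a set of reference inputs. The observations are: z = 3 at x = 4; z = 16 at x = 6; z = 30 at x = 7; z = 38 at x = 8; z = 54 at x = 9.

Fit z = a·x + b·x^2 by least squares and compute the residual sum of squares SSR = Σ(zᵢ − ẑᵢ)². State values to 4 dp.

SSR = 10.9871

The normal system MᵀM·[a, b]ᵀ = Mᵀz is [[246, 1864]; [1864, 14610]]·[a, b]ᵀ = [1108, 8900]ᵀ.
Eliminating b: 14610·(row 1) − 1864·(row 2) gives 119564·a = 14610·1108 − 1864·8900 = -401720, so a = -100430/29891.
Then b = (8900 − 1864·(-100430/29891))/14610 = 31022/29891.
Residuals: -4959/29891, -35956/29891, 1122/421, -46110/29891, 5202/29891; SSR = 328415/29891.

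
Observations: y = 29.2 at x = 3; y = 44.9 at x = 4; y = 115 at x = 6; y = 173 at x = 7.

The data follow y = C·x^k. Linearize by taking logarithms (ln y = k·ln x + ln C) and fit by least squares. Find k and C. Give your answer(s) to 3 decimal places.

Linearized form: ln y = k·ln x + ln C. From the 4 transformed points,
Σln x = 6.2226, Σ(ln x)² = 10.1257, Σln y = 17.0768, Σln x·ln y = 27.5106.
Equations: 10.1257·k + 6.2226·ln C = 27.5106;  6.2226·k + 4·ln C = 17.0768.
Δ = 10.1257·4 − (6.2226)² = 1.7825; k = (27.5106·4 − 6.2226·17.0768)/1.7825 = 2.12094, ln C = (10.1257·17.0768 − 6.2226·27.5106)/1.7825 = 0.96978, so C = exp(0.96978) = 2.63736.

k = 2.121, C = 2.637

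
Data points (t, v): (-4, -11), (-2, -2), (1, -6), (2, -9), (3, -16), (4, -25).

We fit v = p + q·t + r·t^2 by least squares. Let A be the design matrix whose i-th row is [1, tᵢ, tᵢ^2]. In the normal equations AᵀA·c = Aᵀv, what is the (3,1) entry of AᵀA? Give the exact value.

50

Row 3 ↔ basis t^2, column 1 ↔ basis 1, so (AᵀA)_{3,1} = Σᵢ t^2 = (16)·(1) + (4)·(1) + (1)·(1) + (4)·(1) + (9)·(1) + (16)·(1) = 50.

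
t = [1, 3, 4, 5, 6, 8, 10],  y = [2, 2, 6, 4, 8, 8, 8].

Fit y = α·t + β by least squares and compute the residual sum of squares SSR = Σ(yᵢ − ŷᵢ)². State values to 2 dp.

SSR = 12.13

Normal-equation sums: Σt·t = 251, Σt = 37, Σ1 = 7.
Right-hand side: Σt·y = 244, Σy = 38.
MᵀM·[α, β]ᵀ = Mᵀy becomes [[251, 37]; [37, 7]]·[α, β]ᵀ = [244, 38]ᵀ.
det = 251·7 − 37² = 388.
α = (244·7 − 37·38)/388 = 151/194; β = (251·38 − 37·244)/388 = 255/194.
Residuals: -9/97, -160/97, 305/194, -117/97, 391/194, 89/194, -213/194; SSR = 1177/97.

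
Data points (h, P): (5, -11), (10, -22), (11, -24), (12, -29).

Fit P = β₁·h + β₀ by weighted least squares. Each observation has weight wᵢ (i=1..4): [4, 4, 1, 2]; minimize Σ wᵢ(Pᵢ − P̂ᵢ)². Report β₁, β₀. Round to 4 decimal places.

Setting ∂/∂β₁ … = 0 gives: 909·β₁ + 95·β₀ = -2060;  95·β₁ + 11·β₀ = -214.
(Σwᵢ·h·h = 909, Σwᵢ·h = 95, Σwᵢ·1 = 11, Σwᵢ·h·P = -2060, Σwᵢ·P = -214.)
det = 909·11 − 95² = 974.
β₁ = ((-2060)·11 − 95·(-214))/974 = -1165/487; β₀ = (909·(-214) − 95·(-2060))/974 = 587/487.

β₁ = -2.3922, β₀ = 1.2053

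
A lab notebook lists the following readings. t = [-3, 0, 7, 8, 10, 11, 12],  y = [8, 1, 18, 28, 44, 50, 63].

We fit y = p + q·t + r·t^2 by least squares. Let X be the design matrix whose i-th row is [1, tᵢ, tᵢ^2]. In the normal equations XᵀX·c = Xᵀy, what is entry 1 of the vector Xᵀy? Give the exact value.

Entry 1 ↔ basis 1, so (Xᵀy)_{1} = Σᵢ yᵢ = (1)·(8) + (1)·(1) + (1)·(18) + (1)·(28) + (1)·(44) + (1)·(50) + (1)·(63) = 212.

212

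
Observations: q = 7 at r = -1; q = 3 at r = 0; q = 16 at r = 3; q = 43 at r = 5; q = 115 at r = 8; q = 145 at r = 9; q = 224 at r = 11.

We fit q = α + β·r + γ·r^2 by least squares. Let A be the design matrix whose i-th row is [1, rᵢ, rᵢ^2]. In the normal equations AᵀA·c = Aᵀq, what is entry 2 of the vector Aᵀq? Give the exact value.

Entry 2 ↔ basis r, so (Aᵀq)_{2} = Σᵢ (r)·qᵢ = (-1)·(7) + (0)·(3) + (3)·(16) + (5)·(43) + (8)·(115) + (9)·(145) + (11)·(224) = 4945.

4945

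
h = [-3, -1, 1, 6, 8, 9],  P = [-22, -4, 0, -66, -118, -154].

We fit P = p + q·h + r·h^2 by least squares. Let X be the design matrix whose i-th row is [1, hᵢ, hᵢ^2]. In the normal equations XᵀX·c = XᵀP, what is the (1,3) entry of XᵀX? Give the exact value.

192

Row 1 ↔ basis 1, column 3 ↔ basis h^2, so (XᵀX)_{1,3} = Σᵢ h^2 = (1)·(9) + (1)·(1) + (1)·(1) + (1)·(36) + (1)·(64) + (1)·(81) = 192.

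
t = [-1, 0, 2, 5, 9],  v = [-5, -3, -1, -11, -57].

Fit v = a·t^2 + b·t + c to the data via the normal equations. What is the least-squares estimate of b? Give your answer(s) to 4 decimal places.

b = 3.0140

From the data, Σt^2·t^2 = 7203, Σt^2·t = 861, Σt^2 = 111, Σt·t = 111, Σt = 15, Σ1 = 5.
For Aᵀv: Σt^2·v = -4901, Σt·v = -565, Σv = -77.
AᵀA·[a, b, c]ᵀ = Aᵀv becomes [[7203, 861, 111]; [861, 111, 15]; [111, 15, 5]]·[a, b, c]ᵀ = [-4901, -565, -77]ᵀ.
Inverting the 3×3 Gram matrix, [a, b, c]ᵀ = [-433/429, 431/143, -291/143]ᵀ.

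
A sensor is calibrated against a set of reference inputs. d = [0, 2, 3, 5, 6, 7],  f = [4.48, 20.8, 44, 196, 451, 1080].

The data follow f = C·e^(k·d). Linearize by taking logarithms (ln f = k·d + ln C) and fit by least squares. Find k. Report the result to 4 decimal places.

With ln fᵢ as the transformed response and dᵢ as the regressor:
AᵀA = [[123.0000, 23.0000]; [23.0000, 6]], rhs = [129.3749, 26.6931]ᵀ  (here Σd = 23.0000, Σ(d)² = 123.0000, Σln f = 26.6931, Σd·ln f = 129.3749).
Solving (det = 209.0000): k = 0.77660, ln C = 1.47189.

k = 0.7766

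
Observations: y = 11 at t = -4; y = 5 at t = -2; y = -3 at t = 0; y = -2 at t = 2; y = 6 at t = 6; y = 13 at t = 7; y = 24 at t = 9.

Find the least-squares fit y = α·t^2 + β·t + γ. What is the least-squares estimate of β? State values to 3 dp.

β = -1.412

Sums needed: Σt^2·t^2 = 10546, Σt^2·t = 1224, Σt^2 = 190, Σt·t = 190, Σt = 18, Σ1 = 7.
For Mᵀy: Σt^2·y = 2985, Σt·y = 285, Σy = 54.
MᵀM·[α, β, γ]ᵀ = Mᵀy becomes [[10546, 1224, 190]; [1224, 190, 18]; [190, 18, 7]]·[α, β, γ]ᵀ = [2985, 285, 54]ᵀ.
Row-reducing yields α = 129343/272534, β = -384747/272534, γ = -209492/136267.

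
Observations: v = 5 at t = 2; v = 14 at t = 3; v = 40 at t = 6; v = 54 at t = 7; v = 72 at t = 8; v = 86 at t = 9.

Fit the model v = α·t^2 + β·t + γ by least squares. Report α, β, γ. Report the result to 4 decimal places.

With design matrix M, MᵀM = [[14451, 1835, 243]; [1835, 243, 35]; [243, 35, 6]] and Mᵀv = [15806, 2020, 271]ᵀ.
Row-reducing yields α = 12697/14088, β = 7605/4696, γ = -1376/1761.

α = 0.9013, β = 1.6195, γ = -0.7814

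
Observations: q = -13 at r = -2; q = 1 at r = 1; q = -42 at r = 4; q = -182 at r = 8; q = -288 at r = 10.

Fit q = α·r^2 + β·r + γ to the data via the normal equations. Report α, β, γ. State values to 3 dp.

The normal system AᵀA·[α, β, γ]ᵀ = Aᵀq is [[14369, 1569, 185]; [1569, 185, 21]; [185, 21, 5]]·[α, β, γ]ᵀ = [-41171, -4477, -524]ᵀ.
Inverting the 3×3 Gram matrix, [α, β, γ]ᵀ = [-11585/3828, 1591/1276, 64/33]ᵀ.

α = -3.026, β = 1.247, γ = 1.939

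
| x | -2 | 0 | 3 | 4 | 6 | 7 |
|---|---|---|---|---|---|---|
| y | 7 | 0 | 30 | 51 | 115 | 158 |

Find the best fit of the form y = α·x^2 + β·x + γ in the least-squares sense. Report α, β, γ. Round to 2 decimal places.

α = 3.05, β = 1.29, γ = -1.69

Entries of MᵀM: Σx^2·x^2 = 4050, Σx^2·x = 642, Σx^2 = 114, Σx·x = 114, Σx = 18, Σ1 = 6.
And Σx^2·y = 12996, Σx·y = 2076, Σy = 361.
So MᵀM·[α, β, γ]ᵀ = Mᵀy: [[4050, 642, 114]; [642, 114, 18]; [114, 18, 6]]·[α, β, γ]ᵀ = [12996, 2076, 361]ᵀ.
Solving the 3×3 system (Gaussian elimination) gives α = 293/96, β = 619/480, γ = -203/120.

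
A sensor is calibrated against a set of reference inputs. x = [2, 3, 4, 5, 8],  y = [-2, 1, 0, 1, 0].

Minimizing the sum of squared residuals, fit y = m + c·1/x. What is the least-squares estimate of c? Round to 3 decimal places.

c = -5.653

Forming AᵀA = [[5, 169/120]; [169/120, 6901/14400]] and Aᵀy = [0, -7/15]ᵀ gives AᵀA·[m, c]ᵀ = Aᵀy.
Eliminating c: (6901/14400)·(row 1) − (169/120)·(row 2) gives (743/1800)·m = (6901/14400)·0 − (169/120)·(-7/15) = 1183/1800, so m = 1183/743.
Then c = ((-7/15) − (169/120)·(1183/743))/(6901/14400) = -4200/743.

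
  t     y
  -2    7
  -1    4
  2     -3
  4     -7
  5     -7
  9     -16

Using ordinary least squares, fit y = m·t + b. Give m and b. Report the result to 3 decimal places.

m = -2.036, b = 2.103

With design matrix X, XᵀX = [[131, 17]; [17, 6]] and Xᵀy = [-231, -22]ᵀ.
Δ = 131·6 − 17² = 497.
m = ((-231)·6 − 17·(-22))/497 = -1012/497; b = (131·(-22) − 17·(-231))/497 = 1045/497.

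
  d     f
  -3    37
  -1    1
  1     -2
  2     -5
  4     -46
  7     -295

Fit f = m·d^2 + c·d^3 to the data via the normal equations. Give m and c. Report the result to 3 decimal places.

Sums needed: Σd^2·d^2 = 2756, Σd^2·d^3 = 17620, Σd^3·d^3 = 122540.
For Mᵀf: Σd^2·f = -14879, Σd^3·f = -105171.
MᵀM·[m, c]ᵀ = Mᵀf becomes [[2756, 17620]; [17620, 122540]]·[m, c]ᵀ = [-14879, -105171]ᵀ.
Eliminating c: 122540·(row 1) − 17620·(row 2) gives 27255840·m = 122540·(-14879) − 17620·(-105171) = 29840360, so m = 746009/681396.
Then c = ((-105171) − 17620·(746009/681396))/122540 = -865103/851745.

m = 1.095, c = -1.016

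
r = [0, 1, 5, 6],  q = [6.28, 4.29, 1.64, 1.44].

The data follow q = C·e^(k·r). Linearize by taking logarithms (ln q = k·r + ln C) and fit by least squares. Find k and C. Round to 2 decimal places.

Let Y = ln q. Fitting Y = k·r + ln C by least squares:
AᵀA = [[62.0000, 12.0000]; [12.0000, 4]], rhs = [6.1176, 4.1530]ᵀ  (here Σr = 12.0000, Σ(r)² = 62.0000, Σln q = 4.1530, Σr·ln q = 6.1176).
Solving (det = 104.0000): k = -0.24390, ln C = 1.76994, so C = exp(1.76994) = 5.87053.

k = -0.24, C = 5.87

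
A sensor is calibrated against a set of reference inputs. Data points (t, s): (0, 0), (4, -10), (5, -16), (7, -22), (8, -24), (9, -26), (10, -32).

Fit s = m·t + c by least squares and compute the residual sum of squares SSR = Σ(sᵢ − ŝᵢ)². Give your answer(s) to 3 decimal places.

SSR = 9.750

The normal equations are: 335·m + 43·c = -1020;  43·m + 7·c = -130.
(Σt·t = 335, Σt = 43, Σ1 = 7, Σt·s = -1020, Σs = -130.)
Δ = 335·7 − 43² = 496.
m = ((-1020)·7 − 43·(-130))/496 = -25/8; c = (335·(-130) − 43·(-1020))/496 = 5/8.
Residuals: -5/8, 15/8, -1, -3/4, 3/8, 3/2, -11/8; SSR = 39/4.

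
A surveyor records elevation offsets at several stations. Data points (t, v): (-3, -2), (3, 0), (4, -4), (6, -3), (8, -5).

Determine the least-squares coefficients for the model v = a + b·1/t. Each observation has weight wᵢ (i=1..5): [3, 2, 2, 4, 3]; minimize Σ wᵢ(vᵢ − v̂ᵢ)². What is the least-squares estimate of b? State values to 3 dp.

With design matrix X, XᵀWX = [[14, 29/24]; [29/24, 161/192]] and XᵀWv = [-41, -31/8]ᵀ.
Eliminating b: (161/192)·(row 1) − (29/24)·(row 2) gives (5921/576)·a = (161/192)·(-41) − (29/24)·(-31/8) = -2851/96, so a = -17106/5921.
Then b = ((-31/8) − (29/24)·(-17106/5921))/(161/192) = -2712/5921.

b = -0.458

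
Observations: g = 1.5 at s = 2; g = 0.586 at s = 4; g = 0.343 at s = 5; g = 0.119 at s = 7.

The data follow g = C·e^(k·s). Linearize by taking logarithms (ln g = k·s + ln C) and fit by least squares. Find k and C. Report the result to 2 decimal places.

With ln gᵢ as the transformed response and sᵢ as the regressor:
Σs = 18.0000, Σ(s)² = 94.0000, Σln g = -3.3276, Σs·ln g = -21.5774.
Equations: 94.0000·k + 18.0000·ln C = -21.5774;  18.0000·k + 4·ln C = -3.3276.
Solving (det = 52.0000): k = -0.50793, ln C = 1.45376, so C = exp(1.45376) = 4.27917.

k = -0.51, C = 4.28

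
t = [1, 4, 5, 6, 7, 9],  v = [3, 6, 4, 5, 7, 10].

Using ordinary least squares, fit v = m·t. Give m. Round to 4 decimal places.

Normal-equation sums: Σt·t = 208.
And Σt·v = 216.
So AᵀA·[m]ᵀ = Aᵀv: [[208]]·[m]ᵀ = [216]ᵀ.
Hence m = 216 / 208 ≈ 1.03846.

m = 1.0385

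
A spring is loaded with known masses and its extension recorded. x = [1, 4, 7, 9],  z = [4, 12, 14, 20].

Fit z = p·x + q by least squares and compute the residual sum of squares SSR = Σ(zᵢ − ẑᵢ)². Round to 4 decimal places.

Sums needed: Σx·x = 147, Σx = 21, Σ1 = 4.
Right-hand side: Σx·z = 330, Σz = 50.
MᵀM·[p, q]ᵀ = Mᵀz becomes [[147, 21]; [21, 4]]·[p, q]ᵀ = [330, 50]ᵀ.
Eliminating q: 4·(row 1) − 21·(row 2) gives 147·p = 4·330 − 21·50 = 270, so p = 90/49.
Then q = (50 − 21·(90/49))/4 = 20/7.
Residuals: -34/49, 88/49, -12/7, 30/49; SSR = 344/49.

SSR = 7.0204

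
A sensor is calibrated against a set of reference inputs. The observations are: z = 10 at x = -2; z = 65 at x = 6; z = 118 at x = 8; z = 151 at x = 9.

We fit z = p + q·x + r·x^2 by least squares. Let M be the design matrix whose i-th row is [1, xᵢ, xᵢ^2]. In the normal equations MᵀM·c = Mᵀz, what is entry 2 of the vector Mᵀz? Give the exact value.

Entry 2 ↔ basis x, so (Mᵀz)_{2} = Σᵢ (x)·zᵢ = (-2)·(10) + (6)·(65) + (8)·(118) + (9)·(151) = 2673.

2673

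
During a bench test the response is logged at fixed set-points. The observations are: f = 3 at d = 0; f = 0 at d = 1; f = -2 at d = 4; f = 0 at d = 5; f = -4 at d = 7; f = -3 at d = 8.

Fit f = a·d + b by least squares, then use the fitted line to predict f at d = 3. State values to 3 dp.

With design matrix X, XᵀX = [[155, 25]; [25, 6]] and Xᵀf = [-60, -6]ᵀ.
Determinant 155·6 − 25² = 305.
a = ((-60)·6 − 25·(-6))/305 = -42/61; b = (155·(-6) − 25·(-60))/305 = 114/61.
At d = 3: f̂ = (-42/61)·(3) + (114/61)·(1) = -12/61.

f̂ = -0.197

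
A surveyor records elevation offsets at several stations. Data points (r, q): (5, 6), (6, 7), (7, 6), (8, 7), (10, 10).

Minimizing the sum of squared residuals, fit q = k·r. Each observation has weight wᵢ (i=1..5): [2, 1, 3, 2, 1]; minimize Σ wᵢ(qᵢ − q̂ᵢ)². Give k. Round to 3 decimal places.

Forming AᵀWA = [[461]] and AᵀWq = [440]ᵀ gives AᵀWA·[k]ᵀ = AᵀWq.
k = 440/461 = 0.954447.

k = 0.954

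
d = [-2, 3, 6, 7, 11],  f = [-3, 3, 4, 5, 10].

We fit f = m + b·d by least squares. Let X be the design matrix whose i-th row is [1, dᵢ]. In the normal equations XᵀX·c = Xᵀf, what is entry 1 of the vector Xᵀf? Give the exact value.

19

Entry 1 ↔ basis 1, so (Xᵀf)_{1} = Σᵢ fᵢ = (1)·(-3) + (1)·(3) + (1)·(4) + (1)·(5) + (1)·(10) = 19.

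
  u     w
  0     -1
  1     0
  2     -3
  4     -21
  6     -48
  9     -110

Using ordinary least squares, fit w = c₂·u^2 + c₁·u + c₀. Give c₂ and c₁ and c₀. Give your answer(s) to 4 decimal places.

c₂ = -1.4402, c₁ = 0.7042, c₀ = 0.0422

Entries of MᵀM: Σu^2·u^2 = 8130, Σu^2·u = 1018, Σu^2 = 138, Σu·u = 138, Σu = 22, Σ1 = 6.
Right-hand side: Σu^2·w = -10986, Σu·w = -1368, Σw = -183.
Inverting the 3×3 Gram matrix, [c₂, c₁, c₀]ᵀ = [-7921/5500, 3873/5500, 58/1375]ᵀ.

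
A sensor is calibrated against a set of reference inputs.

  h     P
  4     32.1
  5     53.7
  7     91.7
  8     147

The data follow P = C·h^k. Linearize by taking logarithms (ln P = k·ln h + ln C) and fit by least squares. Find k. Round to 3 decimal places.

k = 2.069

With ln Pᵢ as the transformed response and ln hᵢ as the regressor:
Σln h = 7.0211, Σ(ln h)² = 12.6227, Σln P = 16.9612, Σln h·ln P = 30.3899.
Equations: 12.6227·k + 7.0211·ln C = 30.3899;  7.0211·k + 4·ln C = 16.9612.
Solving (det = 1.1954): k = 2.06906, ln C = 0.60855.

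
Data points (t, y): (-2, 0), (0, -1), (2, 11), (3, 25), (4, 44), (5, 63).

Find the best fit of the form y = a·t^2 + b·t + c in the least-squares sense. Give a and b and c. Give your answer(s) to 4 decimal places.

Compute the Gram sums: Σt^2·t^2 = 994, Σt^2·t = 216, Σt^2 = 58, Σt·t = 58, Σt = 12, Σ1 = 6.
Right-hand side: Σt^2·y = 2548, Σt·y = 588, Σy = 142.
MᵀM·[a, b, c]ᵀ = Mᵀy becomes [[994, 216, 58]; [216, 58, 12]; [58, 12, 6]]·[a, b, c]ᵀ = [2548, 588, 142]ᵀ.
Row-reducing yields a = 101/50, b = 3, c = -93/50.

a = 2.0200, b = 3.0000, c = -1.8600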